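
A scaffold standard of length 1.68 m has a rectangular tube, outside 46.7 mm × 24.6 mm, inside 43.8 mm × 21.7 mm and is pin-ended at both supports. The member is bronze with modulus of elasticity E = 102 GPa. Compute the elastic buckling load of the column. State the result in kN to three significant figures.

Weak-axis I_min = (h_o·b_o³ − h_i·b_i³)/12 with b_o = 24.6, b_i = 21.70 mm (shorter outer/inner sides).
I_min = (46.7×24.6³ − 43.80×21.70³)/12 = 2.064×10^4 mm⁴
I = 2.064×10^4 mm⁴ = 2.064×10^-8 m⁴
Effective length L_e = K·L = 1 × 1.68 = 1.680 m
P_cr = π²EI / L_e² = π² × 102×10⁹ × 2.064×10^-8 / 1.680² = 7.361×10^3 N

P_cr ≈ 7.36 kN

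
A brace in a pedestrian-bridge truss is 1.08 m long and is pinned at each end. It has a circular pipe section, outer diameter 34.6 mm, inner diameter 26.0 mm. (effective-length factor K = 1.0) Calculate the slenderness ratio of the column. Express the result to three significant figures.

λ ≈ 99.8

d_o = 34.6 mm, d_i = 26.0 mm
I = π(d_o⁴ − d_i⁴)/64 = π(34.6⁴ − 26.00⁴)/64 = 4.792×10^4 mm⁴
A = 409.3 mm²;  r_min = √(I/A) = √(4.792×10^4/409.3) = 10.82 mm
L_e = K·L = 1 × 1.08 m = 1.080 m = 1080.0 mm
λ = L_e / r_min = 1080.0 / 10.82 = 99.8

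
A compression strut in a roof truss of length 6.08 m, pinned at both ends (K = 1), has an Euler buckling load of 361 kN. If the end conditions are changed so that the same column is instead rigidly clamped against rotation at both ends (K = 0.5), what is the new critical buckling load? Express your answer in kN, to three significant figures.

P_cr ≈ 1440 kN

P_cr ∝ 1/K², so P_cr,new = P_cr,old × (K_old/K_new)² = 361 × (1/0.5)²
= 361 × 4.000 = 1440 kN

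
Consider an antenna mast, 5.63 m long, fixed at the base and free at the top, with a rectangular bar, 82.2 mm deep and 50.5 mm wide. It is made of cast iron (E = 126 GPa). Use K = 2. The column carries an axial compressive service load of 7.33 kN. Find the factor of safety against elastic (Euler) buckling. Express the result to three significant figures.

Buckling occurs about the weak axis: I_min = h·b³/12 with b = 50.5 mm (the shorter side).
I_min = 82.2×50.5³/12 = 8.822×10^5 mm⁴
I = 8.822×10^5 mm⁴ = 8.822×10^-7 m⁴
Effective length L_e = K·L = 2 × 5.63 = 11.26 m
P_cr = π²EI / L_e² = π² × 126×10⁹ × 8.822×10^-7 / 11.26² = 8.653×10^3 N
Factor of safety n = P_cr / P = 8.6528 / 7.33 = 1.18

n ≈ 1.18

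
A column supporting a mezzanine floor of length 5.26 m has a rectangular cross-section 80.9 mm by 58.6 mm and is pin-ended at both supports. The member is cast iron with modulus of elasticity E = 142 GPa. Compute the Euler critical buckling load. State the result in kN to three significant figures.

P_cr ≈ 68.7 kN

Buckling occurs about the weak axis: I_min = h·b³/12 with b = 58.6 mm (the shorter side).
I_min = 80.9×58.6³/12 = 1.357×10^6 mm⁴
I = 1.357×10^6 mm⁴ = 1.357×10^-6 m⁴
Effective length L_e = K·L = 1 × 5.26 = 5.260 m
P_cr = π²EI / L_e² = π² × 142×10⁹ × 1.357×10^-6 / 5.260² = 6.872×10^4 N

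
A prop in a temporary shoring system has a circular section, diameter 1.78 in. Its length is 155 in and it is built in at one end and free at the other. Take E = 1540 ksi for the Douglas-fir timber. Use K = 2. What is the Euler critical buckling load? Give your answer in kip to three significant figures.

I = πd⁴/64 = π×1.78⁴/64 = 0.4928 in⁴
Effective length L_e = K·L = 2 × 155 = 310.0 in
P_cr = π²EI / L_e² = π² × 1540×10³ × 0.4928 / 310.0² = 77.94 lb

P_cr ≈ 0.0779 kip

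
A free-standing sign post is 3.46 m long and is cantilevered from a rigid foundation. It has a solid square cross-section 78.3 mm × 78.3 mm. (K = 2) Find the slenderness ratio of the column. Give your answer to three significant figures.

I = a⁴/12 = 78.3⁴/12 = 3.132×10^6 mm⁴
A = 6.131×10^3 mm²;  r_min = √(I/A) = √(3.132×10^6/6.131×10^3) = 22.60 mm
L_e = K·L = 2 × 3.46 m = 6.920 m = 6920.0 mm
λ = L_e / r_min = 6920.0 / 22.60 = 306

λ ≈ 306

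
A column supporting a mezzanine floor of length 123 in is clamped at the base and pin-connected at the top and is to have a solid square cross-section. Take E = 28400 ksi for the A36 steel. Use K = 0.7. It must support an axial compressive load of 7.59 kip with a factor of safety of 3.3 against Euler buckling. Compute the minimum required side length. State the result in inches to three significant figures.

a ≈ 1.68 in

Required P_cr = n·P = 3.3 × 7.59 = 25.05 kip
L_e = K·L = 0.7 × 123 = 86.10 in
Required I = P_cr·L_e²/(π²E) = 2.505×10^4 × 86.10² / (π² × 2.84×10^7) = 0.6624 in⁴
Solid square: I = a⁴/12  ⇒  a = (12I)^(1/4) = (12×0.6624)^(1/4) = 1.68 in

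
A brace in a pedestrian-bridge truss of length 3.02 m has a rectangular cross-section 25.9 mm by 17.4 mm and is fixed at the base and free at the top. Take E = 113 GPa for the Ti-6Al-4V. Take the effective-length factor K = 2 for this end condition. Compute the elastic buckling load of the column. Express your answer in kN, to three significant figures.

P_cr ≈ 0.348 kN

Buckling occurs about the weak axis: I_min = h·b³/12 with b = 17.4 mm (the shorter side).
I_min = 25.9×17.4³/12 = 1.137×10^4 mm⁴
I = 1.137×10^4 mm⁴ = 1.137×10^-8 m⁴
Effective length L_e = K·L = 2 × 3.02 = 6.040 m
P_cr = π²EI / L_e² = π² × 113×10⁹ × 1.137×10^-8 / 6.040² = 347.6 N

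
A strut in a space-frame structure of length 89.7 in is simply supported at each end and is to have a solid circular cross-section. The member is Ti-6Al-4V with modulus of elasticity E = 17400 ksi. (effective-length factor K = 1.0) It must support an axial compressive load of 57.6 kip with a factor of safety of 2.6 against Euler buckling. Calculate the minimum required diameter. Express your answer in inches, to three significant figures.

d ≈ 3.46 in

Required P_cr = n·P = 2.6 × 57.6 = 149.8 kip
L_e = K·L = 1 × 89.7 = 89.70 in
Required I = P_cr·L_e²/(π²E) = 1.498×10^5 × 89.70² / (π² × 1.74×10^7) = 7.017 in⁴
Solid circle: I = πd⁴/64  ⇒  d = (64I/π)^(1/4) = (64×7.017/π)^(1/4) = 3.46 in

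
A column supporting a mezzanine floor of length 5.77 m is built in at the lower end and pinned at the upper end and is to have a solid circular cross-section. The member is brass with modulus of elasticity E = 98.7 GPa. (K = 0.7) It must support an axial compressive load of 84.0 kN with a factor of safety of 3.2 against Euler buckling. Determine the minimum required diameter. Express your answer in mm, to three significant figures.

Required P_cr = n·P = 3.2 × 84.0 = 268.8 kN
L_e = K·L = 0.7 × 5.77 = 4.039 m
Required I = P_cr·L_e²/(π²E) = 2.688×10^5 × 4.039² / (π² × 9.87×10^10) = 4.502×10^-6 m⁴
I_req = 4.502×10^6 mm⁴
Solid circle: I = πd⁴/64  ⇒  d = (64I/π)^(1/4) = (64×4.502×10^6/π)^(1/4) = 97.9 mm

d ≈ 97.9 mm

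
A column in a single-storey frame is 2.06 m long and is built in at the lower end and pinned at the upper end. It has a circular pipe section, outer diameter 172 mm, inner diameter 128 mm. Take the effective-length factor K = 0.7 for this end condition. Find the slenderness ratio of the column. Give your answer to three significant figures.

d_o = 172 mm, d_i = 128 mm
I = π(d_o⁴ − d_i⁴)/64 = π(172⁴ − 128.0⁴)/64 = 2.979×10^7 mm⁴
A = 1.037×10^4 mm²;  r_min = √(I/A) = √(2.979×10^7/1.037×10^4) = 53.60 mm
L_e = K·L = 0.7 × 2.06 m = 1.442 m = 1442.0 mm
λ = L_e / r_min = 1442.0 / 53.60 = 26.9

λ ≈ 26.9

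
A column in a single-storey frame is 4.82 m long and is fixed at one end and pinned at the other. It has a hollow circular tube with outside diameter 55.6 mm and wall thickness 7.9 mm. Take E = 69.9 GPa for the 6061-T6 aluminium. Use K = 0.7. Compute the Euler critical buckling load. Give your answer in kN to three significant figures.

P_cr ≈ 21.0 kN

Inner diameter d_i = 55.6 − 2×7.9 = 39.80 mm
I = π(d_o⁴ − d_i⁴)/64 = π(55.6⁴ − 39.80⁴)/64 = 3.459×10^5 mm⁴
I = 3.459×10^5 mm⁴ = 3.459×10^-7 m⁴
Effective length L_e = K·L = 0.7 × 4.82 = 3.374 m
P_cr = π²EI / L_e² = π² × 69.9×10⁹ × 3.459×10^-7 / 3.374² = 2.096×10^4 N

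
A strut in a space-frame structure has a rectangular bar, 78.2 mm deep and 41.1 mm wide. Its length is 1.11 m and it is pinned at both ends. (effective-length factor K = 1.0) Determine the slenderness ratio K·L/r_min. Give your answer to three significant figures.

λ ≈ 93.6

Buckling occurs about the weak axis: I_min = h·b³/12 with b = 41.1 mm (the shorter side).
I_min = 78.2×41.1³/12 = 4.524×10^5 mm⁴
A = 3.214×10^3 mm²;  r_min = √(I/A) = √(4.524×10^5/3.214×10^3) = 11.86 mm
L_e = K·L = 1 × 1.11 m = 1.110 m = 1110.0 mm
λ = L_e / r_min = 1110.0 / 11.86 = 93.6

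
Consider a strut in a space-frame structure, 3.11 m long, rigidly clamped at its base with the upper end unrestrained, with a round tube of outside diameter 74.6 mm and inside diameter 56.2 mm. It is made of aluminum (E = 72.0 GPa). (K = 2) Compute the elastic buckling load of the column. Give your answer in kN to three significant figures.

P_cr ≈ 18.9 kN

d_o = 74.6 mm, d_i = 56.2 mm
I = π(d_o⁴ − d_i⁴)/64 = π(74.6⁴ − 56.20⁴)/64 = 1.031×10^6 mm⁴
I = 1.031×10^6 mm⁴ = 1.031×10^-6 m⁴
Effective length L_e = K·L = 2 × 3.11 = 6.220 m
P_cr = π²EI / L_e² = π² × 72.0×10⁹ × 1.031×10^-6 / 6.220² = 1.893×10^4 N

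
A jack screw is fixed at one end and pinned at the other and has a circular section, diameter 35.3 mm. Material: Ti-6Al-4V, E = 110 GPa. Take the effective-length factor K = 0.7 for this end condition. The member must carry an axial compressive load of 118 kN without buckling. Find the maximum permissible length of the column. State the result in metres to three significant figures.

I = πd⁴/64 = π×35.3⁴/64 = 7.622×10^4 mm⁴
I = 7.622×10^-8 m⁴
At the buckling limit P_cr = P = 1.180×10^5 N
From P_cr = π²EI/(K·L)²:  L = (1/K)·√(π²EI/P_cr) = (1/0.7)·√(π²×1.10×10^11×7.622×10^-8/1.180×10^5)
L = 1.20 m

L_max ≈ 1.20 m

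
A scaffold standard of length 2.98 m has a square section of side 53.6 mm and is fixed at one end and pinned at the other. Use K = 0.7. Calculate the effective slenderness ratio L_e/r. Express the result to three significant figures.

λ ≈ 135

For a square r = a/√12 = 53.6/√12 = 15.47 mm
L_e = K·L = 0.7 × 2.98 m = 2.086 m = 2086.0 mm
λ = L_e / r_min = 2086.0 / 15.47 = 135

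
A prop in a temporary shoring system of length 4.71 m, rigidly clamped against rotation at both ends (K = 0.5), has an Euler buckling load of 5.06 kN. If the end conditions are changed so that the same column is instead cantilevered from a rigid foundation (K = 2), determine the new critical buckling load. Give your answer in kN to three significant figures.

P_cr ≈ 0.316 kN

P_cr ∝ 1/K², so P_cr,new = P_cr,old × (K_old/K_new)² = 5.06 × (0.5/2)²
= 5.06 × 0.06250 = 0.316 kN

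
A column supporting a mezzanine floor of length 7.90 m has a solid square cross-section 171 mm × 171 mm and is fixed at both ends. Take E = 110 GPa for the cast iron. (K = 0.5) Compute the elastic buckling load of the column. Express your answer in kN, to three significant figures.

P_cr ≈ 4960 kN

I = a⁴/12 = 171⁴/12 = 7.125×10^7 mm⁴
I = 7.125×10^7 mm⁴ = 7.125×10^-5 m⁴
Effective length L_e = K·L = 0.5 × 7.90 = 3.950 m
P_cr = π²EI / L_e² = π² × 110×10⁹ × 7.125×10^-5 / 3.950² = 4.958×10^6 N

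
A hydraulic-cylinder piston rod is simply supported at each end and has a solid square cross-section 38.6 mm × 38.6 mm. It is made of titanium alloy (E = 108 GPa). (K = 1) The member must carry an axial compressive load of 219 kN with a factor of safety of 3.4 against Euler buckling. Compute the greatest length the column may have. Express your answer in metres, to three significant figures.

I = a⁴/12 = 38.6⁴/12 = 1.850×10^5 mm⁴
I = 1.850×10^-7 m⁴
Required critical load P_cr = n·P = 3.4 × 219 = 744.6 kN = 7.446×10^5 N
From P_cr = π²EI/(K·L)²:  L = (1/K)·√(π²EI/P_cr) = (1/1)·√(π²×1.08×10^11×1.850×10^-7/7.446×10^5)
L = 0.515 m

L_max ≈ 0.515 m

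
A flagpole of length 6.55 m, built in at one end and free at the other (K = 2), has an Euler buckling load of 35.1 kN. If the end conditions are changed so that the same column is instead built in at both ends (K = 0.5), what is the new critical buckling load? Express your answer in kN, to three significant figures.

P_cr ≈ 562 kN

P_cr ∝ 1/K², so P_cr,new = P_cr,old × (K_old/K_new)² = 35.1 × (2/0.5)²
= 35.1 × 16.00 = 562 kN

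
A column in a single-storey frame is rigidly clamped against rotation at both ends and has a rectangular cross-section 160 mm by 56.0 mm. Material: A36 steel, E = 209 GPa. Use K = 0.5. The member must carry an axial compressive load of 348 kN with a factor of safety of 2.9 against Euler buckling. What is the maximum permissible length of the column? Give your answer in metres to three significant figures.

Buckling occurs about the weak axis: I_min = h·b³/12 with b = 56.0 mm (the shorter side).
I_min = 160×56.0³/12 = 2.342×10^6 mm⁴
I = 2.342×10^-6 m⁴
Required critical load P_cr = n·P = 2.9 × 348 = 1009 kN = 1.009×10^6 N
From P_cr = π²EI/(K·L)²:  L = (1/K)·√(π²EI/P_cr) = (1/0.5)·√(π²×2.09×10^11×2.342×10^-6/1.009×10^6)
L = 4.38 m

L_max ≈ 4.38 m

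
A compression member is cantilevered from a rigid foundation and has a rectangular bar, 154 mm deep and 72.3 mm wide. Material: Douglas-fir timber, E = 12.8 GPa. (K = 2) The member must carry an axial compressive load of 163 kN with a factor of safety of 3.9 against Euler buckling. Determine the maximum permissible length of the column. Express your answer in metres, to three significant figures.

Buckling occurs about the weak axis: I_min = h·b³/12 with b = 72.3 mm (the shorter side).
I_min = 154×72.3³/12 = 4.850×10^6 mm⁴
I = 4.850×10^-6 m⁴
Required critical load P_cr = n·P = 3.9 × 163 = 635.7 kN = 6.357×10^5 N
From P_cr = π²EI/(K·L)²:  L = (1/K)·√(π²EI/P_cr) = (1/2)·√(π²×1.28×10^10×4.850×10^-6/6.357×10^5)
L = 0.491 m

L_max ≈ 0.491 m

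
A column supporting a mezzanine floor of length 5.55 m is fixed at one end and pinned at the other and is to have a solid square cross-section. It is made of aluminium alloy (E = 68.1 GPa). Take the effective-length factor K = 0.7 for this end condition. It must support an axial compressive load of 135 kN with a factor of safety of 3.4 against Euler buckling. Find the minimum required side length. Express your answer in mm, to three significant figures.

a ≈ 105 mm

Required P_cr = n·P = 3.4 × 135 = 459.0 kN
L_e = K·L = 0.7 × 5.55 = 3.885 m
Required I = P_cr·L_e²/(π²E) = 4.590×10^5 × 3.885² / (π² × 6.81×10^10) = 1.031×10^-5 m⁴
I_req = 1.031×10^7 mm⁴
Solid square: I = a⁴/12  ⇒  a = (12I)^(1/4) = (12×1.031×10^7)^(1/4) = 105 mm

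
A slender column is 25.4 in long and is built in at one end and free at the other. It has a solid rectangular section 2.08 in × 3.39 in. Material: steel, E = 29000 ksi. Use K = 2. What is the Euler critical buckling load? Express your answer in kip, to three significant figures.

Buckling occurs about the weak axis: I_min = h·b³/12 with b = 2.08 in (the shorter side).
I_min = 3.39×2.08³/12 = 2.542 in⁴
Effective length L_e = K·L = 2 × 25.4 = 50.80 in
P_cr = π²EI / L_e² = π² × 29000×10³ × 2.542 / 50.80² = 2.820×10^5 lb

P_cr ≈ 282 kip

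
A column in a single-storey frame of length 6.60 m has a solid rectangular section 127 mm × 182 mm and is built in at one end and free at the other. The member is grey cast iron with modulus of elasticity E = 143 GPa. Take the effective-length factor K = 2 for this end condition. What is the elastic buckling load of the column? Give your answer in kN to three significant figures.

Buckling occurs about the weak axis: I_min = h·b³/12 with b = 127 mm (the shorter side).
I_min = 182×127³/12 = 3.107×10^7 mm⁴
I = 3.107×10^7 mm⁴ = 3.107×10^-5 m⁴
Effective length L_e = K·L = 2 × 6.60 = 13.20 m
P_cr = π²EI / L_e² = π² × 143×10⁹ × 3.107×10^-5 / 13.20² = 2.516×10^5 N

P_cr ≈ 252 kN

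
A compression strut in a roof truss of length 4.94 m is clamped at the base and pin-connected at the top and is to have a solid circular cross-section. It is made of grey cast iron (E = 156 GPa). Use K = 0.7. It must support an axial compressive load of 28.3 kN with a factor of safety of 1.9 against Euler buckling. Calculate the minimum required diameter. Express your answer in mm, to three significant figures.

Required P_cr = n·P = 1.9 × 28.3 = 53.77 kN
L_e = K·L = 0.7 × 4.94 = 3.458 m
Required I = P_cr·L_e²/(π²E) = 5.377×10^4 × 3.458² / (π² × 1.56×10^11) = 4.176×10^-7 m⁴
I_req = 4.176×10^5 mm⁴
Solid circle: I = πd⁴/64  ⇒  d = (64I/π)^(1/4) = (64×4.176×10^5/π)^(1/4) = 54.0 mm

d ≈ 54.0 mm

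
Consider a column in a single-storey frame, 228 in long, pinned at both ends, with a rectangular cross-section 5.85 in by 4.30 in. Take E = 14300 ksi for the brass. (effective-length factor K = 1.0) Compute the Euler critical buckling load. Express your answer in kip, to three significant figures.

Buckling occurs about the weak axis: I_min = h·b³/12 with b = 4.30 in (the shorter side).
I_min = 5.85×4.30³/12 = 38.76 in⁴
Effective length L_e = K·L = 1 × 228 = 228.0 in
P_cr = π²EI / L_e² = π² × 14300×10³ × 38.76 / 228.0² = 1.052×10^5 lb

P_cr ≈ 105 kip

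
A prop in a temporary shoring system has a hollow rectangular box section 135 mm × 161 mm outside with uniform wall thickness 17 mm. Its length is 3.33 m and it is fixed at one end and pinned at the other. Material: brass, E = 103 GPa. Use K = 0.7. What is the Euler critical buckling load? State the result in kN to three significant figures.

Inner dimensions: h_i = 161 − 2×17 = 127.0 mm, b_i = 135 − 2×17 = 101.0 mm
Weak-axis I_min = (h_o·b_o³ − h_i·b_i³)/12 with b_o = 135, b_i = 101.0 mm (shorter outer/inner sides).
I_min = (161×135³ − 127.0×101.0³)/12 = 2.211×10^7 mm⁴
I = 2.211×10^7 mm⁴ = 2.211×10^-5 m⁴
Effective length L_e = K·L = 0.7 × 3.33 = 2.331 m
P_cr = π²EI / L_e² = π² × 103×10⁹ × 2.211×10^-5 / 2.331² = 4.136×10^6 N

P_cr ≈ 4140 kN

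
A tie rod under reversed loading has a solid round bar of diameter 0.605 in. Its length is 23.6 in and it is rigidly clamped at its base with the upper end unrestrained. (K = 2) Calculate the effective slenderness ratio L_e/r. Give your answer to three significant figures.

I = πd⁴/64 = π×0.605⁴/64 = 6.576×10^-3 in⁴
A = 0.2875 in²;  r_min = √(I/A) = √(6.576×10^-3/0.2875) = 0.1512 in
L_e = K·L = 2 × 23.6 = 47.20 in
λ = L_e / r_min = 47.200 / 0.1512 = 312

λ ≈ 312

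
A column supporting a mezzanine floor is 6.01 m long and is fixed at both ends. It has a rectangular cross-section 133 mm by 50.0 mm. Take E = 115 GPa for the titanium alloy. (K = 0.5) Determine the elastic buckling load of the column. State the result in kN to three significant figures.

P_cr ≈ 174 kN

Buckling occurs about the weak axis: I_min = h·b³/12 with b = 50.0 mm (the shorter side).
I_min = 133×50.0³/12 = 1.385×10^6 mm⁴
I = 1.385×10^6 mm⁴ = 1.385×10^-6 m⁴
Effective length L_e = K·L = 0.5 × 6.01 = 3.005 m
P_cr = π²EI / L_e² = π² × 115×10⁹ × 1.385×10^-6 / 3.005² = 1.741×10^5 N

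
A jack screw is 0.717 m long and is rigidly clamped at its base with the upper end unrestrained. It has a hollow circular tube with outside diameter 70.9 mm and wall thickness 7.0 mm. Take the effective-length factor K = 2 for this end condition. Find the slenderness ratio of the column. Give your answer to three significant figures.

λ ≈ 63.1

Inner diameter d_i = 70.9 − 2×7.0 = 56.90 mm
I = π(d_o⁴ − d_i⁴)/64 = π(70.9⁴ − 56.90⁴)/64 = 7.258×10^5 mm⁴
A = 1.405×10^3 mm²;  r_min = √(I/A) = √(7.258×10^5/1.405×10^3) = 22.73 mm
L_e = K·L = 2 × 0.717 m = 1.434 m = 1434.0 mm
λ = L_e / r_min = 1434.0 / 22.73 = 63.1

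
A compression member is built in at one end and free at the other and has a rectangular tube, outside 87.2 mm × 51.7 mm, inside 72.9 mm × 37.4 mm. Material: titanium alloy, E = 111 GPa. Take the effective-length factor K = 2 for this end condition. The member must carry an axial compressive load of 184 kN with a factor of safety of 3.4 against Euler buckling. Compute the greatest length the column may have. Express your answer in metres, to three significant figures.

Weak-axis I_min = (h_o·b_o³ − h_i·b_i³)/12 with b_o = 51.7, b_i = 37.40 mm (shorter outer/inner sides).
I_min = (87.2×51.7³ − 72.90×37.40³)/12 = 6.864×10^5 mm⁴
I = 6.864×10^-7 m⁴
Required critical load P_cr = n·P = 3.4 × 184 = 625.6 kN = 6.256×10^5 N
From P_cr = π²EI/(K·L)²:  L = (1/K)·√(π²EI/P_cr) = (1/2)·√(π²×1.11×10^11×6.864×10^-7/6.256×10^5)
L = 0.548 m

L_max ≈ 0.548 m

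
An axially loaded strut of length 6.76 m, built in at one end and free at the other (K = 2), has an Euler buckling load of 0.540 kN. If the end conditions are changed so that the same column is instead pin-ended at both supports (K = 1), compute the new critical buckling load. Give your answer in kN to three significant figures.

P_cr ≈ 2.16 kN

P_cr ∝ 1/K², so P_cr,new = P_cr,old × (K_old/K_new)² = 0.540 × (2/1)²
= 0.540 × 4.000 = 2.16 kN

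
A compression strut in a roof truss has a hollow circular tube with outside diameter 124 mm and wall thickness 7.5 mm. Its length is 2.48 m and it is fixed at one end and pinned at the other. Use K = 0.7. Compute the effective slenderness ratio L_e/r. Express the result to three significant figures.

λ ≈ 42.1

Inner diameter d_i = 124 − 2×7.5 = 109.0 mm
I = π(d_o⁴ − d_i⁴)/64 = π(124⁴ − 109.0⁴)/64 = 4.676×10^6 mm⁴
A = 2.745×10^3 mm²;  r_min = √(I/A) = √(4.676×10^6/2.745×10^3) = 41.27 mm
L_e = K·L = 0.7 × 2.48 m = 1.736 m = 1736.0 mm
λ = L_e / r_min = 1736.0 / 41.27 = 42.1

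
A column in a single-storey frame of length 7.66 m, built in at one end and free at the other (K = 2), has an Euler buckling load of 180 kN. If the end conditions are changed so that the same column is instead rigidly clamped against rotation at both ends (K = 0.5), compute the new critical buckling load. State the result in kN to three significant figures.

P_cr ≈ 2880 kN

P_cr ∝ 1/K², so P_cr,new = P_cr,old × (K_old/K_new)² = 180 × (2/0.5)²
= 180 × 16.00 = 2880 kN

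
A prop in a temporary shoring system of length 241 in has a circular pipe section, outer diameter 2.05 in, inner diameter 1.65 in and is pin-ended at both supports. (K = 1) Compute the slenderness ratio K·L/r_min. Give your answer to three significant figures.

λ ≈ 366

d_o = 2.05 in, d_i = 1.65 in
I = π(d_o⁴ − d_i⁴)/64 = π(2.05⁴ − 1.650⁴)/64 = 0.5031 in⁴
A = 1.162 in²;  r_min = √(I/A) = √(0.5031/1.162) = 0.6579 in
L_e = K·L = 1 × 241 = 241.0 in
λ = L_e / r_min = 241.00 / 0.6579 = 366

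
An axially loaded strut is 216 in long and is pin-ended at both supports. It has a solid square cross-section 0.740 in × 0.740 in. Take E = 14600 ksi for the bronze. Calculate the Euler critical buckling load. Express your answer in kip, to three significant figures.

P_cr ≈ 0.0772 kip

I = a⁴/12 = 0.740⁴/12 = 2.499×10^-2 in⁴
Effective length L_e = K·L = 1 × 216 = 216.0 in
P_cr = π²EI / L_e² = π² × 14600×10³ × 2.499×10^-2 / 216.0² = 77.18 lb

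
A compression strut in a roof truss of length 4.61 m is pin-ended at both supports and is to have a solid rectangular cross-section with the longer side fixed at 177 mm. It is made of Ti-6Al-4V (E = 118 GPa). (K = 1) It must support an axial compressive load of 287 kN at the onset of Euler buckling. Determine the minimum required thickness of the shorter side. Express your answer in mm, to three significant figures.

b ≈ 70.8 mm

L_e = K·L = 1 × 4.61 = 4.610 m
Required I = P_cr·L_e²/(π²E) = 2.870×10^5 × 4.610² / (π² × 1.18×10^11) = 5.237×10^-6 m⁴
I_req = 5.237×10^6 mm⁴
Rectangle, weak axis: I_min = h·b³/12 with h = 177 mm fixed  ⇒  b = (12I/h)^(1/3) = 70.8 mm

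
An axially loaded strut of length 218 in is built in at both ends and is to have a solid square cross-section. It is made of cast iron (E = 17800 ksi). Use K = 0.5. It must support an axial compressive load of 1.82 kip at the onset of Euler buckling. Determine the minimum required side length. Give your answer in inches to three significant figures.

L_e = K·L = 0.5 × 218 = 109.0 in
Required I = P_cr·L_e²/(π²E) = 1.820×10^3 × 109.0² / (π² × 1.78×10^7) = 0.1231 in⁴
Solid square: I = a⁴/12  ⇒  a = (12I)^(1/4) = (12×0.1231)^(1/4) = 1.10 in

a ≈ 1.10 in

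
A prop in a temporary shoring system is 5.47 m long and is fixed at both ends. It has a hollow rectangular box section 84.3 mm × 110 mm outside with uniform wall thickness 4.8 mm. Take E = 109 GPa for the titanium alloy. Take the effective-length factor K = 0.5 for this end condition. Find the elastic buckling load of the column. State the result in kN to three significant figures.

P_cr ≈ 288 kN

Inner dimensions: h_i = 110 − 2×4.8 = 100.4 mm, b_i = 84.3 − 2×4.8 = 74.70 mm
Weak-axis I_min = (h_o·b_o³ − h_i·b_i³)/12 with b_o = 84.3, b_i = 74.70 mm (shorter outer/inner sides).
I_min = (110×84.3³ − 100.4×74.70³)/12 = 2.004×10^6 mm⁴
I = 2.004×10^6 mm⁴ = 2.004×10^-6 m⁴
Effective length L_e = K·L = 0.5 × 5.47 = 2.735 m
P_cr = π²EI / L_e² = π² × 109×10⁹ × 2.004×10^-6 / 2.735² = 2.882×10^5 N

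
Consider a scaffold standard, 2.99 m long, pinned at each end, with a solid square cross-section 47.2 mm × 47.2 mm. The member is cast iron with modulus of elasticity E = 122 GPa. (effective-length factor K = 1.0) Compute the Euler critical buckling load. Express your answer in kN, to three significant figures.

I = a⁴/12 = 47.2⁴/12 = 4.136×10^5 mm⁴
I = 4.136×10^5 mm⁴ = 4.136×10^-7 m⁴
Effective length L_e = K·L = 1 × 2.99 = 2.990 m
P_cr = π²EI / L_e² = π² × 122×10⁹ × 4.136×10^-7 / 2.990² = 5.571×10^4 N

P_cr ≈ 55.7 kN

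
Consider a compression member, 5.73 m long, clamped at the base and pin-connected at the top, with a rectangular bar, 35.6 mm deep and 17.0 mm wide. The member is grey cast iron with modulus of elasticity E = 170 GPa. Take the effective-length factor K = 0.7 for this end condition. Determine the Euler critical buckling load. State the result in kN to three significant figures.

P_cr ≈ 1.52 kN

Buckling occurs about the weak axis: I_min = h·b³/12 with b = 17.0 mm (the shorter side).
I_min = 35.6×17.0³/12 = 1.458×10^4 mm⁴
I = 1.458×10^4 mm⁴ = 1.458×10^-8 m⁴
Effective length L_e = K·L = 0.7 × 5.73 = 4.011 m
P_cr = π²EI / L_e² = π² × 170×10⁹ × 1.458×10^-8 / 4.011² = 1.520×10^3 N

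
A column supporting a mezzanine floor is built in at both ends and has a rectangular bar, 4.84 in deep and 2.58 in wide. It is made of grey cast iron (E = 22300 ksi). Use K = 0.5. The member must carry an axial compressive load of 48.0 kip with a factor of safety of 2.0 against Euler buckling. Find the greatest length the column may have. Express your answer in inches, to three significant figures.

Buckling occurs about the weak axis: I_min = h·b³/12 with b = 2.58 in (the shorter side).
I_min = 4.84×2.58³/12 = 6.927 in⁴
Required critical load P_cr = n·P = 2.0 × 48.0 = 96.00 kip = 9.600×10^4 lb
From P_cr = π²EI/(K·L)²:  L = (1/K)·√(π²EI/P_cr) = (1/0.5)·√(π²×2.23×10^7×6.927/9.600×10^4)
L = 252 in

L_max ≈ 252 in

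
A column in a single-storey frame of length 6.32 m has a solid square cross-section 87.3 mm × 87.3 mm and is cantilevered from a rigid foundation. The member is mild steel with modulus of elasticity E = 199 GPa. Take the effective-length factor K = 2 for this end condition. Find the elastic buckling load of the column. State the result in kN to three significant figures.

I = a⁴/12 = 87.3⁴/12 = 4.840×10^6 mm⁴
I = 4.840×10^6 mm⁴ = 4.840×10^-6 m⁴
Effective length L_e = K·L = 2 × 6.32 = 12.64 m
P_cr = π²EI / L_e² = π² × 199×10⁹ × 4.840×10^-6 / 12.64² = 5.950×10^4 N

P_cr ≈ 59.5 kN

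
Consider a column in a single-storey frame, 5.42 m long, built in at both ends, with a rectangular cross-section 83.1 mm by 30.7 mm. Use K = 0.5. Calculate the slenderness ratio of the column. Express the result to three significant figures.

λ ≈ 306

Buckling occurs about the weak axis: I_min = h·b³/12 with b = 30.7 mm (the shorter side).
I_min = 83.1×30.7³/12 = 2.004×10^5 mm⁴
A = 2.551×10^3 mm²;  r_min = √(I/A) = √(2.004×10^5/2.551×10^3) = 8.862 mm
L_e = K·L = 0.5 × 5.42 m = 2.710 m = 2710.0 mm
λ = L_e / r_min = 2710.0 / 8.862 = 306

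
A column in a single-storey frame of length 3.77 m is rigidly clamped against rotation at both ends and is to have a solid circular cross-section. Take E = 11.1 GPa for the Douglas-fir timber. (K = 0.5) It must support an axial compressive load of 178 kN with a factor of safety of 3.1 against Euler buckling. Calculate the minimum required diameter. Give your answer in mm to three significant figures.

Required P_cr = n·P = 3.1 × 178 = 551.8 kN
L_e = K·L = 0.5 × 3.77 = 1.885 m
Required I = P_cr·L_e²/(π²E) = 5.518×10^5 × 1.885² / (π² × 1.11×10^10) = 1.790×10^-5 m⁴
I_req = 1.790×10^7 mm⁴
Solid circle: I = πd⁴/64  ⇒  d = (64I/π)^(1/4) = (64×1.790×10^7/π)^(1/4) = 138 mm

d ≈ 138 mm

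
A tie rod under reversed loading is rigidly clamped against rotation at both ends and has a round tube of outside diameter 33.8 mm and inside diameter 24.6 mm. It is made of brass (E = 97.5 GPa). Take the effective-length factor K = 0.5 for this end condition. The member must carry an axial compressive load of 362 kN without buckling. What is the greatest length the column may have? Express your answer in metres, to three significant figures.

d_o = 33.8 mm, d_i = 24.6 mm
I = π(d_o⁴ − d_i⁴)/64 = π(33.8⁴ − 24.60⁴)/64 = 4.609×10^4 mm⁴
I = 4.609×10^-8 m⁴
At the buckling limit P_cr = P = 3.620×10^5 N
From P_cr = π²EI/(K·L)²:  L = (1/K)·√(π²EI/P_cr) = (1/0.5)·√(π²×9.75×10^10×4.609×10^-8/3.620×10^5)
L = 0.700 m

L_max ≈ 0.700 m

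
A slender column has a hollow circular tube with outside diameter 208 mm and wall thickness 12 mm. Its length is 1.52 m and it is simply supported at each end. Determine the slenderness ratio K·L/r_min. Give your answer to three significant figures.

Inner diameter d_i = 208 − 2×12 = 184.0 mm
I = π(d_o⁴ − d_i⁴)/64 = π(208⁴ − 184.0⁴)/64 = 3.562×10^7 mm⁴
A = 7.389×10^3 mm²;  r_min = √(I/A) = √(3.562×10^7/7.389×10^3) = 69.43 mm
L_e = K·L = 1 × 1.52 m = 1.520 m = 1520.0 mm
λ = L_e / r_min = 1520.0 / 69.43 = 21.9

λ ≈ 21.9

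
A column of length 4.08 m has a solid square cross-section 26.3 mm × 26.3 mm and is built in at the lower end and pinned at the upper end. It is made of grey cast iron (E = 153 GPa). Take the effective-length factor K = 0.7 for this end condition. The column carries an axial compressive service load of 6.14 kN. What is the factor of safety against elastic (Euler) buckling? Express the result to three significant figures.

I = a⁴/12 = 26.3⁴/12 = 3.987×10^4 mm⁴
I = 3.987×10^4 mm⁴ = 3.987×10^-8 m⁴
Effective length L_e = K·L = 0.7 × 4.08 = 2.856 m
P_cr = π²EI / L_e² = π² × 153×10⁹ × 3.987×10^-8 / 2.856² = 7.381×10^3 N
Factor of safety n = P_cr / P = 7.3810 / 6.14 = 1.20

n ≈ 1.20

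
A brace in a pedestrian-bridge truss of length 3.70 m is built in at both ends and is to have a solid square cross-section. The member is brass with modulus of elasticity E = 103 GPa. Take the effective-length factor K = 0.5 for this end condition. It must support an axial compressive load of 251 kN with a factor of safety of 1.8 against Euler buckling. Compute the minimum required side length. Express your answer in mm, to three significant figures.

Required P_cr = n·P = 1.8 × 251 = 451.8 kN
L_e = K·L = 0.5 × 3.70 = 1.850 m
Required I = P_cr·L_e²/(π²E) = 4.518×10^5 × 1.850² / (π² × 1.03×10^11) = 1.521×10^-6 m⁴
I_req = 1.521×10^6 mm⁴
Solid square: I = a⁴/12  ⇒  a = (12I)^(1/4) = (12×1.521×10^6)^(1/4) = 65.4 mm

a ≈ 65.4 mm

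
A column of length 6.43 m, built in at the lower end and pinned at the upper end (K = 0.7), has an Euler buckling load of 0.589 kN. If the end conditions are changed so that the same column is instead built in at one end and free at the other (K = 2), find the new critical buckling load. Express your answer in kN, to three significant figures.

P_cr ≈ 0.0722 kN

P_cr ∝ 1/K², so P_cr,new = P_cr,old × (K_old/K_new)² = 0.589 × (0.7/2)²
= 0.589 × 0.1225 = 0.0722 kN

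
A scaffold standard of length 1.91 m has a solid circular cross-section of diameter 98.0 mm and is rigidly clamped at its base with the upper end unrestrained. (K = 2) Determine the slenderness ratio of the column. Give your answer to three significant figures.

λ ≈ 156

For a solid circle r = d/4 = 98.0/4 = 24.50 mm
L_e = K·L = 2 × 1.91 m = 3.820 m = 3820.0 mm
λ = L_e / r_min = 3820.0 / 24.50 = 156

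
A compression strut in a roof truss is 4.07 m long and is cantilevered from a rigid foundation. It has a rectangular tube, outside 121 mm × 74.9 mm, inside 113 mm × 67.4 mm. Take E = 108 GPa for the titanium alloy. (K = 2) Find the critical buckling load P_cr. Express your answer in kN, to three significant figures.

P_cr ≈ 21.8 kN

Weak-axis I_min = (h_o·b_o³ − h_i·b_i³)/12 with b_o = 74.9, b_i = 67.40 mm (shorter outer/inner sides).
I_min = (121×74.9³ − 113.0×67.40³)/12 = 1.354×10^6 mm⁴
I = 1.354×10^6 mm⁴ = 1.354×10^-6 m⁴
Effective length L_e = K·L = 2 × 4.07 = 8.140 m
P_cr = π²EI / L_e² = π² × 108×10⁹ × 1.354×10^-6 / 8.140² = 2.178×10^4 N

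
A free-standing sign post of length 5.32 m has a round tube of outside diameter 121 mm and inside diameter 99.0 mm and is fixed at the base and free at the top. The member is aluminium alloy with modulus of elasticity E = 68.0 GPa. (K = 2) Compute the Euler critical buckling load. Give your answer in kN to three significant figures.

d_o = 121 mm, d_i = 99.0 mm
I = π(d_o⁴ − d_i⁴)/64 = π(121⁴ − 99.00⁴)/64 = 5.807×10^6 mm⁴
I = 5.807×10^6 mm⁴ = 5.807×10^-6 m⁴
Effective length L_e = K·L = 2 × 5.32 = 10.64 m
P_cr = π²EI / L_e² = π² × 68.0×10⁹ × 5.807×10^-6 / 10.64² = 3.443×10^4 N

P_cr ≈ 34.4 kN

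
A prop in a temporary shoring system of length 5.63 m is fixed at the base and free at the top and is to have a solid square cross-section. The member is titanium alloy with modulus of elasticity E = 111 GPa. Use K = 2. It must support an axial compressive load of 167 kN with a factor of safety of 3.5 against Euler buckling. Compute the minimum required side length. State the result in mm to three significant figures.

Required P_cr = n·P = 3.5 × 167 = 584.5 kN
L_e = K·L = 2 × 5.63 = 11.26 m
Required I = P_cr·L_e²/(π²E) = 5.845×10^5 × 11.26² / (π² × 1.11×10^11) = 6.765×10^-5 m⁴
I_req = 6.765×10^7 mm⁴
Solid square: I = a⁴/12  ⇒  a = (12I)^(1/4) = (12×6.765×10^7)^(1/4) = 169 mm

a ≈ 169 mm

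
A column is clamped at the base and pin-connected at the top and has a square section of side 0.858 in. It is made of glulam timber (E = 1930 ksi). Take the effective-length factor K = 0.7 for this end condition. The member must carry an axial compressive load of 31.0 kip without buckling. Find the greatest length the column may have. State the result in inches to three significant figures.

I = a⁴/12 = 0.858⁴/12 = 4.516×10^-2 in⁴
At the buckling limit P_cr = P = 3.100×10^4 lb
From P_cr = π²EI/(K·L)²:  L = (1/K)·√(π²EI/P_cr) = (1/0.7)·√(π²×1.93×10^6×4.516×10^-2/3.100×10^4)
L = 7.53 in

L_max ≈ 7.53 in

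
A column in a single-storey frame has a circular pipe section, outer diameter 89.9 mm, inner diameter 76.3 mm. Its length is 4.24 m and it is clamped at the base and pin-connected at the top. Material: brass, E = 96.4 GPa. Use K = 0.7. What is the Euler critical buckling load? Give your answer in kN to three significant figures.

d_o = 89.9 mm, d_i = 76.3 mm
I = π(d_o⁴ − d_i⁴)/64 = π(89.9⁴ − 76.30⁴)/64 = 1.543×10^6 mm⁴
I = 1.543×10^6 mm⁴ = 1.543×10^-6 m⁴
Effective length L_e = K·L = 0.7 × 4.24 = 2.968 m
P_cr = π²EI / L_e² = π² × 96.4×10⁹ × 1.543×10^-6 / 2.968² = 1.666×10^5 N

P_cr ≈ 167 kN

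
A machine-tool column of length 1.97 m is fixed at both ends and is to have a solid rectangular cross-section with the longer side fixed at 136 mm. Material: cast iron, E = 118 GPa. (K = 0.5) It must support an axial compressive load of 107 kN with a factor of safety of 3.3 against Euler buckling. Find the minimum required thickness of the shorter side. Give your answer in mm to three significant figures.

Required P_cr = n·P = 3.3 × 107 = 353.1 kN
L_e = K·L = 0.5 × 1.97 = 0.9850 m
Required I = P_cr·L_e²/(π²E) = 3.531×10^5 × 0.9850² / (π² × 1.18×10^11) = 2.942×10^-7 m⁴
I_req = 2.942×10^5 mm⁴
Rectangle, weak axis: I_min = h·b³/12 with h = 136 mm fixed  ⇒  b = (12I/h)^(1/3) = 29.6 mm

b ≈ 29.6 mm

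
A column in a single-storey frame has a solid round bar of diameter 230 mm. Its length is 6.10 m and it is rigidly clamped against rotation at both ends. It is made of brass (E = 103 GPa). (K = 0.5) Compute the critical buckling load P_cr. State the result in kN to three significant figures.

P_cr ≈ 15000 kN

I = πd⁴/64 = π×230⁴/64 = 1.374×10^8 mm⁴
I = 1.374×10^8 mm⁴ = 1.374×10^-4 m⁴
Effective length L_e = K·L = 0.5 × 6.10 = 3.050 m
P_cr = π²EI / L_e² = π² × 103×10⁹ × 1.374×10^-4 / 3.050² = 1.501×10^7 N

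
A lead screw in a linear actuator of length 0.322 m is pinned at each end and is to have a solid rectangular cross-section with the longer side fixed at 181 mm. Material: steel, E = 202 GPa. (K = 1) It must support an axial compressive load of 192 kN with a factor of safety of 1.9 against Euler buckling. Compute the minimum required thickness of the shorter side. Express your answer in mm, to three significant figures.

Required P_cr = n·P = 1.9 × 192 = 364.8 kN
L_e = K·L = 1 × 0.322 = 0.3220 m
Required I = P_cr·L_e²/(π²E) = 3.648×10^5 × 0.3220² / (π² × 2.02×10^11) = 1.897×10^-8 m⁴
I_req = 1.897×10^4 mm⁴
Rectangle, weak axis: I_min = h·b³/12 with h = 181 mm fixed  ⇒  b = (12I/h)^(1/3) = 10.8 mm

b ≈ 10.8 mm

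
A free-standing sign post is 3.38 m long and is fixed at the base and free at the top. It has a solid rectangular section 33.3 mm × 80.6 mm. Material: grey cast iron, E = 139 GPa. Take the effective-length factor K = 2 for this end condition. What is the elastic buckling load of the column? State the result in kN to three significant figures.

Buckling occurs about the weak axis: I_min = h·b³/12 with b = 33.3 mm (the shorter side).
I_min = 80.6×33.3³/12 = 2.480×10^5 mm⁴
I = 2.480×10^5 mm⁴ = 2.480×10^-7 m⁴
Effective length L_e = K·L = 2 × 3.38 = 6.760 m
P_cr = π²EI / L_e² = π² × 139×10⁹ × 2.480×10^-7 / 6.760² = 7.446×10^3 N

P_cr ≈ 7.45 kN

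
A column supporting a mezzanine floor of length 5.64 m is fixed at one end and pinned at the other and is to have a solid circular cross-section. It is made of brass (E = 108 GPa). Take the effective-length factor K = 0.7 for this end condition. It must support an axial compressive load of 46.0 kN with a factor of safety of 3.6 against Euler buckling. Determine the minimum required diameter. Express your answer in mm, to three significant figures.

d ≈ 83.8 mm

Required P_cr = n·P = 3.6 × 46.0 = 165.6 kN
L_e = K·L = 0.7 × 5.64 = 3.948 m
Required I = P_cr·L_e²/(π²E) = 1.656×10^5 × 3.948² / (π² × 1.08×10^11) = 2.422×10^-6 m⁴
I_req = 2.422×10^6 mm⁴
Solid circle: I = πd⁴/64  ⇒  d = (64I/π)^(1/4) = (64×2.422×10^6/π)^(1/4) = 83.8 mm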